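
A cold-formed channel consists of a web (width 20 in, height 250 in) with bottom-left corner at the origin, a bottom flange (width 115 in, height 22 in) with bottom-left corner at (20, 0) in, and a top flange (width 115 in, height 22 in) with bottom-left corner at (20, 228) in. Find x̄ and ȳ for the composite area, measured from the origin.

x̄ = 43.95 in, ȳ = 125.00 in

web: A = 20 × 250 = 5000.00, centroid at (10.00, 125.00).
bottom flange: A = 115 × 22 = 2530.00, centroid at (77.50, 11.00).
top flange: A = 115 × 22 = 2530.00, centroid at (77.50, 239.00).
ΣA = 10060.00 in²
ΣAx̄ = (5000.00)(10.00) + (2530.00)(77.50) + (2530.00)(77.50) = 442150.00 in³
ΣAȳ = (5000.00)(125.00) + (2530.00)(11.00) + (2530.00)(239.00) = 1257500.00 in³
x̄ = 442150.00 / 10060.00 = 43.95 in
ȳ = 1257500.00 / 10060.00 = 125.00 in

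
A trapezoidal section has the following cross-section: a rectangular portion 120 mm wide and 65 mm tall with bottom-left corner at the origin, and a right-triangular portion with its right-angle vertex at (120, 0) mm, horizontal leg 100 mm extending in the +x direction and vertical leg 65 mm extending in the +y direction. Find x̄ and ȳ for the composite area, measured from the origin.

rectangular portion: A = 120 × 65 = 7800.00, centroid at (60.00, 32.50).
triangular portion: A = ½·100·65 = 3250.00, centroid at (153.33, 21.67).
ΣA = 11050.00 mm²
ΣAx̄ = (7800.00)(60.00) + (3250.00)(153.33) = 966333.33 mm³
ΣAȳ = (7800.00)(32.50) + (3250.00)(21.67) = 323916.67 mm³
x̄ = 966333.33 / 11050.00 = 87.45 mm
ȳ = 323916.67 / 11050.00 = 29.31 mm

x̄ = 87.45 mm, ȳ = 29.31 mm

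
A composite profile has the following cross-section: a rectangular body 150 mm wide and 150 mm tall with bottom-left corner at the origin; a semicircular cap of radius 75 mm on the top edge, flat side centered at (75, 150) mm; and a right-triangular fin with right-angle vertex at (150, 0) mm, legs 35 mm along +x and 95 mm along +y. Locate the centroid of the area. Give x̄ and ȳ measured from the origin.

Part | A | x̄ᵢ | ȳᵢ | A·x̄ᵢ | A·ȳᵢ
rectangular body | 22500.00 | 75.00 | 75.00 | 1687500.00 | 1687500.00
semicircular top | 8835.73 | 75.00 | 181.83 | 662679.70 | 1606609.40
triangular fin | 1662.50 | 161.67 | 31.67 | 268770.83 | 52645.83
Σ | 32998.23 |  |  | 2618950.53 | 3346755.23
x̄ = 2618950.53 / 32998.23 = 79.37 mm
ȳ = 3346755.23 / 32998.23 = 101.42 mm

x̄ = 79.37 mm, ȳ = 101.42 mm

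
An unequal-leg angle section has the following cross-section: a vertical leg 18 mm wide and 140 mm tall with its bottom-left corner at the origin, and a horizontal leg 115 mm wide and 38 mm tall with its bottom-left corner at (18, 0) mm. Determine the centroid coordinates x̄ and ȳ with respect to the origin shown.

x̄ = 51.18 mm, ȳ = 37.65 mm

vertical leg: A = 18 × 140 = 2520.00, centroid at (9.00, 70.00).
horizontal leg: A = 115 × 38 = 4370.00, centroid at (75.50, 19.00).
ΣA = 6890.00 mm²
ΣAx̄ = (2520.00)(9.00) + (4370.00)(75.50) = 352615.00 mm³
ΣAȳ = (2520.00)(70.00) + (4370.00)(19.00) = 259430.00 mm³
x̄ = 352615.00 / 6890.00 = 51.18 mm
ȳ = 259430.00 / 6890.00 = 37.65 mm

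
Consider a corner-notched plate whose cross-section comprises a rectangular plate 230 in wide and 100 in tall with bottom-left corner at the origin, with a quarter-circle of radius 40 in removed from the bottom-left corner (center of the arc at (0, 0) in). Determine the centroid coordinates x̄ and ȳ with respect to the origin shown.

Part | A | x̄ᵢ | ȳᵢ | A·x̄ᵢ | A·ȳᵢ
plate | 23000.00 | 115.00 | 50.00 | 2645000.00 | 1150000.00
removed quarter-circle | -1256.64 | 16.98 | 16.98 | -21333.33 | -21333.33
Σ | 21743.36 |  |  | 2623666.67 | 1128666.67
x̄ = 2623666.67 / 21743.36 = 120.67 in
ȳ = 1128666.67 / 21743.36 = 51.91 in

x̄ = 120.67 in, ȳ = 51.91 in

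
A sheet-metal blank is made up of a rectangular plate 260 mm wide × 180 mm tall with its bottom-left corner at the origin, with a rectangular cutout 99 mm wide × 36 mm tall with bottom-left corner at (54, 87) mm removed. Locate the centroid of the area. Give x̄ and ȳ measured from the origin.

x̄ = 132.18 mm, ȳ = 88.76 mm

plate: A = 260 × 180 = 46800.00, centroid at (130.00, 90.00).
hole: A = −(99 × 36) = -3564.00, centroid at (103.50, 105.00).
ΣA = 43236.00 mm², ΣAx̄ = 5715126.00 mm³, ΣAȳ = 3837780.00 mm³.
x̄ = 5715126.00/43236.00 = 132.18 mm; ȳ = 3837780.00/43236.00 = 88.76 mm.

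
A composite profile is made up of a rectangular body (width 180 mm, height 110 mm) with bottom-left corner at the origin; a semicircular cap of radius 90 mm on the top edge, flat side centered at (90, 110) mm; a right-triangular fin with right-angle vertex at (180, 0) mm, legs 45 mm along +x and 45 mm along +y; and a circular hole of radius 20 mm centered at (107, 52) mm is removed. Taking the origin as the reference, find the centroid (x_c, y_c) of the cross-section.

Part | A | x̄ᵢ | ȳᵢ | A·x̄ᵢ | A·ȳᵢ
rectangular body | 19800.00 | 90.00 | 55.00 | 1782000.00 | 1089000.00
semicircular top | 12723.45 | 90.00 | 148.20 | 1145110.52 | 1885579.53
triangular fin | 1012.50 | 195.00 | 15.00 | 197437.50 | 15187.50
hole | -1256.64 | 107.00 | 52.00 | -134460.17 | -65345.13
Σ | 32279.31 |  |  | 2990087.86 | 2924421.90
x_c = 2990087.86 / 32279.31 = 92.63 mm
y_c = 2924421.90 / 32279.31 = 90.60 mm

x_c = 92.63 mm, y_c = 90.60 mm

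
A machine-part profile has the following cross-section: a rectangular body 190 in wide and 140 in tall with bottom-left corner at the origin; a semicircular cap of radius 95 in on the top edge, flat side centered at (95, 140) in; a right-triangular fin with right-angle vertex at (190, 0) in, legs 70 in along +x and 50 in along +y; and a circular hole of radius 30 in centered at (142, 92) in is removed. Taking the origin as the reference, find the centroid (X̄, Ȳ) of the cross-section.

rectangular body: A = 190 × 140 = 26600.00, centroid at (95.00, 70.00).
semicircular top: A = ½π·95² = 14176.44, centroid at (95.00, 180.32).
triangular fin: A = ½·70·50 = 1750.00, centroid at (213.33, 16.67).
hole: A = −π·30² = -2827.43, centroid at (142.00, 92.00).
ΣA = 39699.00 in²
ΣAX̄ = (26600.00)(95.00) + (14176.44)(95.00) + (1750.00)(213.33) + (-2827.43)(142.00) = 3845599.29 in³
ΣAȲ = (26600.00)(70.00) + (14176.44)(180.32) + (1750.00)(16.67) + (-2827.43)(92.00) = 4187327.29 in³
X̄ = 3845599.29 / 39699.00 = 96.87 in
Ȳ = 4187327.29 / 39699.00 = 105.48 in

X̄ = 96.87 in, Ȳ = 105.48 in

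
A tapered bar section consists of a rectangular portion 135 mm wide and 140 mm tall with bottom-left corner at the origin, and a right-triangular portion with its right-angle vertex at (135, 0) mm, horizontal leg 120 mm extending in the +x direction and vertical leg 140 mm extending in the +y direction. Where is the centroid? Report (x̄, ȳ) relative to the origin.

Part | A | x̄ᵢ | ȳᵢ | A·x̄ᵢ | A·ȳᵢ
rectangular portion | 18900.00 | 67.50 | 70.00 | 1275750.00 | 1323000.00
triangular portion | 8400.00 | 175.00 | 46.67 | 1470000.00 | 392000.00
Σ | 27300.00 |  |  | 2745750.00 | 1715000.00
x̄ = 2745750.00 / 27300.00 = 100.58 mm
ȳ = 1715000.00 / 27300.00 = 62.82 mm

x̄ = 100.58 mm, ȳ = 62.82 mm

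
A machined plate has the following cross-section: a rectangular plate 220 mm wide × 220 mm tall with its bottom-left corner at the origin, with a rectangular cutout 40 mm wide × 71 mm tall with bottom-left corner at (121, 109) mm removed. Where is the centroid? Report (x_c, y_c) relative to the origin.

x_c = 108.07 mm, y_c = 107.85 mm

Part | A | x̄ᵢ | ȳᵢ | A·x̄ᵢ | A·ȳᵢ
plate | 48400.00 | 110.00 | 110.00 | 5324000.00 | 5324000.00
hole | -2840.00 | 141.00 | 144.50 | -400440.00 | -410380.00
Σ | 45560.00 |  |  | 4923560.00 | 4913620.00
x_c = 4923560.00 / 45560.00 = 108.07 mm
y_c = 4913620.00 / 45560.00 = 107.85 mm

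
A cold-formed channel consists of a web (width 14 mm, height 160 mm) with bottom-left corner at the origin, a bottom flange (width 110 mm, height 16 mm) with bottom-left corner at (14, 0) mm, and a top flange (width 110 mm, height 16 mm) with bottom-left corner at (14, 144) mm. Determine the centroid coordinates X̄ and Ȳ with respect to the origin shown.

X̄ = 44.89 mm, Ȳ = 80.00 mm

Part | A | x̄ᵢ | ȳᵢ | A·x̄ᵢ | A·ȳᵢ
web | 2240.00 | 7.00 | 80.00 | 15680.00 | 179200.00
bottom flange | 1760.00 | 69.00 | 8.00 | 121440.00 | 14080.00
top flange | 1760.00 | 69.00 | 152.00 | 121440.00 | 267520.00
Σ | 5760.00 |  |  | 258560.00 | 460800.00
X̄ = 258560.00 / 5760.00 = 44.89 mm
Ȳ = 460800.00 / 5760.00 = 80.00 mm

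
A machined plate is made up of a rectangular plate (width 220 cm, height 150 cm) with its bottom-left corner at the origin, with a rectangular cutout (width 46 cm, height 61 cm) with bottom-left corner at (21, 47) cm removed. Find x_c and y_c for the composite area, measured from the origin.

Part | A | x̄ᵢ | ȳᵢ | A·x̄ᵢ | A·ȳᵢ
plate | 33000.00 | 110.00 | 75.00 | 3630000.00 | 2475000.00
hole | -2806.00 | 44.00 | 77.50 | -123464.00 | -217465.00
Σ | 30194.00 |  |  | 3506536.00 | 2257535.00
x_c = 3506536.00 / 30194.00 = 116.13 cm
y_c = 2257535.00 / 30194.00 = 74.77 cm

x_c = 116.13 cm, y_c = 74.77 cm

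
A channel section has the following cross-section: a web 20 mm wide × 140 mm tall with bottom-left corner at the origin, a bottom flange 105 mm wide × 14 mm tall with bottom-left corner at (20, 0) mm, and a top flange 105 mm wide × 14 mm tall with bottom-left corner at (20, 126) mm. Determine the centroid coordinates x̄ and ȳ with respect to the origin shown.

web: A = 20 × 140 = 2800.00, centroid at (10.00, 70.00).
bottom flange: A = 105 × 14 = 1470.00, centroid at (72.50, 7.00).
top flange: A = 105 × 14 = 1470.00, centroid at (72.50, 133.00).
ΣA = 5740.00 mm²
ΣAx̄ = (2800.00)(10.00) + (1470.00)(72.50) + (1470.00)(72.50) = 241150.00 mm³
ΣAȳ = (2800.00)(70.00) + (1470.00)(7.00) + (1470.00)(133.00) = 401800.00 mm³
x̄ = 241150.00 / 5740.00 = 42.01 mm
ȳ = 401800.00 / 5740.00 = 70.00 mm

x̄ = 42.01 mm, ȳ = 70.00 mm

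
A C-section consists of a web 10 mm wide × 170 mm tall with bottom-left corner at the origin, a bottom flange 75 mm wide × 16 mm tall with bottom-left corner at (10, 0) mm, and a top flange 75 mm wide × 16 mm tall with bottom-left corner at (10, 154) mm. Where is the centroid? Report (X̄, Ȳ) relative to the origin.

X̄ = 29.88 mm, Ȳ = 85.00 mm

web: A = 10 × 170 = 1700.00, centroid at (5.00, 85.00).
bottom flange: A = 75 × 16 = 1200.00, centroid at (47.50, 8.00).
top flange: A = 75 × 16 = 1200.00, centroid at (47.50, 162.00).
ΣA = 4100.00 mm²
ΣAX̄ = (1700.00)(5.00) + (1200.00)(47.50) + (1200.00)(47.50) = 122500.00 mm³
ΣAȲ = (1700.00)(85.00) + (1200.00)(8.00) + (1200.00)(162.00) = 348500.00 mm³
X̄ = 122500.00 / 4100.00 = 29.88 mm
Ȳ = 348500.00 / 4100.00 = 85.00 mm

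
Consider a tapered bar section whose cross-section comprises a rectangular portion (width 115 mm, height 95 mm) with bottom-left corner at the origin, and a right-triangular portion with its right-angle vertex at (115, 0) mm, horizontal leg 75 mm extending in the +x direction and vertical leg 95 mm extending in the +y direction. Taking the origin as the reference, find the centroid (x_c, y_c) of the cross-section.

x_c = 77.79 mm, y_c = 43.61 mm

rectangular portion: A = 115 × 95 = 10925.00, centroid at (57.50, 47.50).
triangular portion: A = ½·75·95 = 3562.50, centroid at (140.00, 31.67).
ΣA = 14487.50 mm²
ΣAx_c = (10925.00)(57.50) + (3562.50)(140.00) = 1126937.50 mm³
ΣAy_c = (10925.00)(47.50) + (3562.50)(31.67) = 631750.00 mm³
x_c = 1126937.50 / 14487.50 = 77.79 mm
y_c = 631750.00 / 14487.50 = 43.61 mm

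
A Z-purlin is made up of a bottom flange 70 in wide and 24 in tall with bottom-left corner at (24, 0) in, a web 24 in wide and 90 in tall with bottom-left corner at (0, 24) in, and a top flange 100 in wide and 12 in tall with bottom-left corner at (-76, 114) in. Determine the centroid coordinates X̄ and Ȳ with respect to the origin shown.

X̄ = 18.62 in, Ȳ = 62.14 in

Part | A | x̄ᵢ | ȳᵢ | A·x̄ᵢ | A·ȳᵢ
bottom flange | 1680.00 | 59.00 | 12.00 | 99120.00 | 20160.00
web | 2160.00 | 12.00 | 69.00 | 25920.00 | 149040.00
top flange | 1200.00 | -26.00 | 120.00 | -31200.00 | 144000.00
Σ | 5040.00 |  |  | 93840.00 | 313200.00
X̄ = 93840.00 / 5040.00 = 18.62 in
Ȳ = 313200.00 / 5040.00 = 62.14 in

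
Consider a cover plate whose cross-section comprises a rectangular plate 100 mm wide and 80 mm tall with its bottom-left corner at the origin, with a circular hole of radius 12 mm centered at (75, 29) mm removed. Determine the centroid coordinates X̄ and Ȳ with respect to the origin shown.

X̄ = 48.50 mm, Ȳ = 40.66 mm

plate: A = 100 × 80 = 8000.00, centroid at (50.00, 40.00).
hole: A = −π·12² = -452.39, centroid at (75.00, 29.00).
ΣA = 7547.61 mm²
ΣAX̄ = (8000.00)(50.00) + (-452.39)(75.00) = 366070.80 mm³
ΣAȲ = (8000.00)(40.00) + (-452.39)(29.00) = 306880.71 mm³
X̄ = 366070.80 / 7547.61 = 48.50 mm
Ȳ = 306880.71 / 7547.61 = 40.66 mm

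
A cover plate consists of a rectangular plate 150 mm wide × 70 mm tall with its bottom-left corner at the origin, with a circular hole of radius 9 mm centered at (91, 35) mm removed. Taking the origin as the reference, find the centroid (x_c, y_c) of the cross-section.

plate: A = 150 × 70 = 10500.00, centroid at (75.00, 35.00).
hole: A = −π·9² = -254.47, centroid at (91.00, 35.00).
ΣA = 10245.53 mm², ΣAx_c = 764343.32 mm³, ΣAy_c = 358593.58 mm³.
x_c = 764343.32/10245.53 = 74.60 mm; y_c = 358593.58/10245.53 = 35.00 mm.

x_c = 74.60 mm, y_c = 35.00 mm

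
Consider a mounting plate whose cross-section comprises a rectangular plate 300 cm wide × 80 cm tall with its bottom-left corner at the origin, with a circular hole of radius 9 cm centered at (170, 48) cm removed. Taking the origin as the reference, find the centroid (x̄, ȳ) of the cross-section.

plate: A = 300 × 80 = 24000.00, centroid at (150.00, 40.00).
hole: A = −π·9² = -254.47, centroid at (170.00, 48.00).
ΣA = 23745.53 cm², ΣAx̄ = 3556740.27 cm³, ΣAȳ = 947785.49 cm³.
x̄ = 3556740.27/23745.53 = 149.79 cm; ȳ = 947785.49/23745.53 = 39.91 cm.

x̄ = 149.79 cm, ȳ = 39.91 cm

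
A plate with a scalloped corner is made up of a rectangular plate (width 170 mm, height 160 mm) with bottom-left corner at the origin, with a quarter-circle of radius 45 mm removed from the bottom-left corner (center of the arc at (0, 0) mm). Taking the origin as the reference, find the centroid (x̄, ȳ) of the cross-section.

plate: A = 170 × 160 = 27200.00, centroid at (85.00, 80.00).
removed quarter-circle: A = −¼π·45² = -1590.43, centroid at (19.10, 19.10).
ΣA = 25609.57 mm², ΣAx̄ = 2281625.00 mm³, ΣAȳ = 2145625.00 mm³.
x̄ = 2281625.00/25609.57 = 89.09 mm; ȳ = 2145625.00/25609.57 = 83.78 mm.

x̄ = 89.09 mm, ȳ = 83.78 mm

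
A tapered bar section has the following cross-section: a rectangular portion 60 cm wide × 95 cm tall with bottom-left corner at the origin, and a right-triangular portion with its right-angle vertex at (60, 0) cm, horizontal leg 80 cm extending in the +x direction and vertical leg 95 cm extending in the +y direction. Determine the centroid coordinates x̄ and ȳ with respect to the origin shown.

rectangular portion: A = 60 × 95 = 5700.00, centroid at (30.00, 47.50).
triangular portion: A = ½·80·95 = 3800.00, centroid at (86.67, 31.67).
ΣA = 9500.00 cm²
ΣAx̄ = (5700.00)(30.00) + (3800.00)(86.67) = 500333.33 cm³
ΣAȳ = (5700.00)(47.50) + (3800.00)(31.67) = 391083.33 cm³
x̄ = 500333.33 / 9500.00 = 52.67 cm
ȳ = 391083.33 / 9500.00 = 41.17 cm

x̄ = 52.67 cm, ȳ = 41.17 cm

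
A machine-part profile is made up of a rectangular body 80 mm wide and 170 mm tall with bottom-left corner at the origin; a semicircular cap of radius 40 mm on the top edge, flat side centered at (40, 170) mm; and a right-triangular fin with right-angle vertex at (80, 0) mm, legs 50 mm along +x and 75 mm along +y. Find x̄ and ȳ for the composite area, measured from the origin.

Part | A | x̄ᵢ | ȳᵢ | A·x̄ᵢ | A·ȳᵢ
rectangular body | 13600.00 | 40.00 | 85.00 | 544000.00 | 1156000.00
semicircular top | 2513.27 | 40.00 | 186.98 | 100530.96 | 469923.27
triangular fin | 1875.00 | 96.67 | 25.00 | 181250.00 | 46875.00
Σ | 17988.27 |  |  | 825780.96 | 1672798.27
x̄ = 825780.96 / 17988.27 = 45.91 mm
ȳ = 1672798.27 / 17988.27 = 92.99 mm

x̄ = 45.91 mm, ȳ = 92.99 mm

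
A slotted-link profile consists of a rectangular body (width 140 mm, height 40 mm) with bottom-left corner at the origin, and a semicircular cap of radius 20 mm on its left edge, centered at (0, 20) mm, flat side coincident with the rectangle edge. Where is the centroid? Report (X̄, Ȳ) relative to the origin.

rectangular body: A = 140 × 40 = 5600.00, centroid at (70.00, 20.00).
semicircular end: A = ½π·20² = 628.32, centroid at (-8.49, 20.00).
ΣA = 6228.32 mm²
ΣAX̄ = (5600.00)(70.00) + (628.32)(-8.49) = 386666.67 mm³
ΣAȲ = (5600.00)(20.00) + (628.32)(20.00) = 124566.37 mm³
X̄ = 386666.67 / 6228.32 = 62.08 mm
Ȳ = 124566.37 / 6228.32 = 20.00 mm

X̄ = 62.08 mm, Ȳ = 20.00 mm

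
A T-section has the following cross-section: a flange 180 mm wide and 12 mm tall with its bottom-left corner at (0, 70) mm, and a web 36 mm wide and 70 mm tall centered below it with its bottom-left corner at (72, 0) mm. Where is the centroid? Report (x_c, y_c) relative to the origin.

Part | A | x̄ᵢ | ȳᵢ | A·x̄ᵢ | A·ȳᵢ
web | 2520.00 | 90.00 | 35.00 | 226800.00 | 88200.00
flange | 2160.00 | 90.00 | 76.00 | 194400.00 | 164160.00
Σ | 4680.00 |  |  | 421200.00 | 252360.00
x_c = 421200.00 / 4680.00 = 90.00 mm
y_c = 252360.00 / 4680.00 = 53.92 mm

x_c = 90.00 mm, y_c = 53.92 mm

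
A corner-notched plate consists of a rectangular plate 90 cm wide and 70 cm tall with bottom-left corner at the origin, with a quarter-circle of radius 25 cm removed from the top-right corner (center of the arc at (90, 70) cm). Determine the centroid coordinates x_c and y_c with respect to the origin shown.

x_c = 42.09 cm, y_c = 32.94 cm

plate: A = 90 × 70 = 6300.00, centroid at (45.00, 35.00).
removed quarter-circle: A = −¼π·25² = -490.87, centroid at (79.39, 59.39).
ΣA = 5809.13 cm²
ΣAx_c = (6300.00)(45.00) + (-490.87)(79.39) = 244529.69 cm³
ΣAy_c = (6300.00)(35.00) + (-490.87)(59.39) = 191347.16 cm³
x_c = 244529.69 / 5809.13 = 42.09 cm
y_c = 191347.16 / 5809.13 = 32.94 cm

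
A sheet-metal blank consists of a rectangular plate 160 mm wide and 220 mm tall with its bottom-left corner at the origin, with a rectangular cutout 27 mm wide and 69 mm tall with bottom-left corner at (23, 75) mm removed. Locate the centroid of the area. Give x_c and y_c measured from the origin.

Part | A | x̄ᵢ | ȳᵢ | A·x̄ᵢ | A·ȳᵢ
plate | 35200.00 | 80.00 | 110.00 | 2816000.00 | 3872000.00
hole | -1863.00 | 36.50 | 109.50 | -67999.50 | -203998.50
Σ | 33337.00 |  |  | 2748000.50 | 3668001.50
x_c = 2748000.50 / 33337.00 = 82.43 mm
y_c = 3668001.50 / 33337.00 = 110.03 mm

x_c = 82.43 mm, y_c = 110.03 mm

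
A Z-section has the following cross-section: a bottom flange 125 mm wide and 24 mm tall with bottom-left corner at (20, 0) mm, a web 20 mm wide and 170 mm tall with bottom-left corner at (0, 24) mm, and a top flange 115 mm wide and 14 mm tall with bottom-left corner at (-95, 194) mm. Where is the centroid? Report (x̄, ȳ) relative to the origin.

Part | A | x̄ᵢ | ȳᵢ | A·x̄ᵢ | A·ȳᵢ
bottom flange | 3000.00 | 82.50 | 12.00 | 247500.00 | 36000.00
web | 3400.00 | 10.00 | 109.00 | 34000.00 | 370600.00
top flange | 1610.00 | -37.50 | 201.00 | -60375.00 | 323610.00
Σ | 8010.00 |  |  | 221125.00 | 730210.00
x̄ = 221125.00 / 8010.00 = 27.61 mm
ȳ = 730210.00 / 8010.00 = 91.16 mm

x̄ = 27.61 mm, ȳ = 91.16 mm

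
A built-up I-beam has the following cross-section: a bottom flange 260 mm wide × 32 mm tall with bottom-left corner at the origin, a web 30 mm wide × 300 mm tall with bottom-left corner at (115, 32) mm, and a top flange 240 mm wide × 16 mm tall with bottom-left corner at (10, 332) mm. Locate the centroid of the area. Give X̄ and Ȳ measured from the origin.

X̄ = 130.00 mm, Ȳ = 145.40 mm

bottom flange: A = 260 × 32 = 8320.00, centroid at (130.00, 16.00).
web: A = 30 × 300 = 9000.00, centroid at (130.00, 182.00).
top flange: A = 240 × 16 = 3840.00, centroid at (130.00, 340.00).
ΣA = 21160.00 mm²
ΣAX̄ = (8320.00)(130.00) + (9000.00)(130.00) + (3840.00)(130.00) = 2750800.00 mm³
ΣAȲ = (8320.00)(16.00) + (9000.00)(182.00) + (3840.00)(340.00) = 3076720.00 mm³
X̄ = 2750800.00 / 21160.00 = 130.00 mm
Ȳ = 3076720.00 / 21160.00 = 145.40 mm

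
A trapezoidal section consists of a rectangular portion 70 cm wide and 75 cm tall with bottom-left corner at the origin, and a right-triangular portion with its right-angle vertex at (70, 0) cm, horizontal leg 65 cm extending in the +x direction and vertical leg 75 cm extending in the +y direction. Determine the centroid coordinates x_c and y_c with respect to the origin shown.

rectangular portion: A = 70 × 75 = 5250.00, centroid at (35.00, 37.50).
triangular portion: A = ½·65·75 = 2437.50, centroid at (91.67, 25.00).
ΣA = 7687.50 cm², ΣAx_c = 407187.50 cm³, ΣAy_c = 257812.50 cm³.
x_c = 407187.50/7687.50 = 52.97 cm; y_c = 257812.50/7687.50 = 33.54 cm.

x_c = 52.97 cm, y_c = 33.54 cm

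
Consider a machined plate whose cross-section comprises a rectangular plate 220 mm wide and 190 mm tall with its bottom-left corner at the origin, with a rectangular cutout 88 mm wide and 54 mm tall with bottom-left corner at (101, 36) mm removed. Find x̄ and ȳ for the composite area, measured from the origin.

plate: A = 220 × 190 = 41800.00, centroid at (110.00, 95.00).
hole: A = −(88 × 54) = -4752.00, centroid at (145.00, 63.00).
ΣA = 37048.00 mm²
ΣAx̄ = (41800.00)(110.00) + (-4752.00)(145.00) = 3908960.00 mm³
ΣAȳ = (41800.00)(95.00) + (-4752.00)(63.00) = 3671624.00 mm³
x̄ = 3908960.00 / 37048.00 = 105.51 mm
ȳ = 3671624.00 / 37048.00 = 99.10 mm

x̄ = 105.51 mm, ȳ = 99.10 mm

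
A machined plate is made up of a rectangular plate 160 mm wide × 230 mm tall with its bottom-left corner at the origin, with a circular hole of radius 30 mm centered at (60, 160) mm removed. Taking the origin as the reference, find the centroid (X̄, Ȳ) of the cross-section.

X̄ = 81.66 mm, Ȳ = 111.25 mm

plate: A = 160 × 230 = 36800.00, centroid at (80.00, 115.00).
hole: A = −π·30² = -2827.43, centroid at (60.00, 160.00).
ΣA = 33972.57 mm², ΣAX̄ = 2774354.00 mm³, ΣAȲ = 3779610.66 mm³.
X̄ = 2774354.00/33972.57 = 81.66 mm; Ȳ = 3779610.66/33972.57 = 111.25 mm.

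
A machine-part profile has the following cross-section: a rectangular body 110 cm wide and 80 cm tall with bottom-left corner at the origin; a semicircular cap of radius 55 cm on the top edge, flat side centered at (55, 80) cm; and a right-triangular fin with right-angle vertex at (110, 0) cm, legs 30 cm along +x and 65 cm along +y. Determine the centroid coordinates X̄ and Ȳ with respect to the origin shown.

rectangular body: A = 110 × 80 = 8800.00, centroid at (55.00, 40.00).
semicircular top: A = ½π·55² = 4751.66, centroid at (55.00, 103.34).
triangular fin: A = ½·30·65 = 975.00, centroid at (120.00, 21.67).
ΣA = 14526.66 cm²
ΣAX̄ = (8800.00)(55.00) + (4751.66)(55.00) + (975.00)(120.00) = 862341.24 cm³
ΣAȲ = (8800.00)(40.00) + (4751.66)(103.34) + (975.00)(21.67) = 864174.38 cm³
X̄ = 862341.24 / 14526.66 = 59.36 cm
Ȳ = 864174.38 / 14526.66 = 59.49 cm

X̄ = 59.36 cm, Ȳ = 59.49 cm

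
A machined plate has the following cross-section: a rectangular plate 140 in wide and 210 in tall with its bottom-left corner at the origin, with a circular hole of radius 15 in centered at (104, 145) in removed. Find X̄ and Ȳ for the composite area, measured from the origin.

Part | A | x̄ᵢ | ȳᵢ | A·x̄ᵢ | A·ȳᵢ
plate | 29400.00 | 70.00 | 105.00 | 2058000.00 | 3087000.00
hole | -706.86 | 104.00 | 145.00 | -73513.27 | -102494.46
Σ | 28693.14 |  |  | 1984486.73 | 2984505.54
X̄ = 1984486.73 / 28693.14 = 69.16 in
Ȳ = 2984505.54 / 28693.14 = 104.01 in

X̄ = 69.16 in, Ȳ = 104.01 in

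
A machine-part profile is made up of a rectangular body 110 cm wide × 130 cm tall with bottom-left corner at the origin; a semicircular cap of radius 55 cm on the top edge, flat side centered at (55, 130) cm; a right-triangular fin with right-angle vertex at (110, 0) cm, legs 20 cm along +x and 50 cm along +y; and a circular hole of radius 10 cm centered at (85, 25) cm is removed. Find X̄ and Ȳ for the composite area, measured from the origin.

rectangular body: A = 110 × 130 = 14300.00, centroid at (55.00, 65.00).
semicircular top: A = ½π·55² = 4751.66, centroid at (55.00, 153.34).
triangular fin: A = ½·20·50 = 500.00, centroid at (116.67, 16.67).
hole: A = −π·10² = -314.16, centroid at (85.00, 25.00).
ΣA = 19237.50 cm², ΣAX̄ = 1079471.03 cm³, ΣAȲ = 1658611.67 cm³.
X̄ = 1079471.03/19237.50 = 56.11 cm; Ȳ = 1658611.67/19237.50 = 86.22 cm.

X̄ = 56.11 cm, Ȳ = 86.22 cm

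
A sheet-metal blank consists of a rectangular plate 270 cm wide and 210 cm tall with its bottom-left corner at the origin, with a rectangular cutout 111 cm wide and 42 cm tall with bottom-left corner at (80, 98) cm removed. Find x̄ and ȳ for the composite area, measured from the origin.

x̄ = 134.96 cm, ȳ = 103.75 cm

plate: A = 270 × 210 = 56700.00, centroid at (135.00, 105.00).
hole: A = −(111 × 42) = -4662.00, centroid at (135.50, 119.00).
ΣA = 52038.00 cm², ΣAx̄ = 7022799.00 cm³, ΣAȳ = 5398722.00 cm³.
x̄ = 7022799.00/52038.00 = 134.96 cm; ȳ = 5398722.00/52038.00 = 103.75 cm.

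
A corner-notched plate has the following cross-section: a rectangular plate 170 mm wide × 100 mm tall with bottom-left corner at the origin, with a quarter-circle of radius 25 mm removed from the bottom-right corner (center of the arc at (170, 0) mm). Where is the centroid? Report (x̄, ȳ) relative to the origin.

x̄ = 82.79 mm, ȳ = 51.17 mm

Part | A | x̄ᵢ | ȳᵢ | A·x̄ᵢ | A·ȳᵢ
plate | 17000.00 | 85.00 | 50.00 | 1445000.00 | 850000.00
removed quarter-circle | -490.87 | 159.39 | 10.61 | -78240.22 | -5208.33
Σ | 16509.13 |  |  | 1366759.78 | 844791.67
x̄ = 1366759.78 / 16509.13 = 82.79 mm
ȳ = 844791.67 / 16509.13 = 51.17 mm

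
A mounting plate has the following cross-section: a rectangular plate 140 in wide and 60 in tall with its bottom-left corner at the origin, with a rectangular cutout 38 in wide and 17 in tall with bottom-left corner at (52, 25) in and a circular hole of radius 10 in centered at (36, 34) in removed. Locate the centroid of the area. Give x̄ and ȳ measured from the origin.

x̄ = 71.35 in, ȳ = 29.53 in

plate: A = 140 × 60 = 8400.00, centroid at (70.00, 30.00).
hole 1: A = −(38 × 17) = -646.00, centroid at (71.00, 33.50).
hole 2: A = −π·10² = -314.16, centroid at (36.00, 34.00).
ΣA = 7439.84 in², ΣAx̄ = 530824.27 in³, ΣAȳ = 219677.58 in³.
x̄ = 530824.27/7439.84 = 71.35 in; ȳ = 219677.58/7439.84 = 29.53 in.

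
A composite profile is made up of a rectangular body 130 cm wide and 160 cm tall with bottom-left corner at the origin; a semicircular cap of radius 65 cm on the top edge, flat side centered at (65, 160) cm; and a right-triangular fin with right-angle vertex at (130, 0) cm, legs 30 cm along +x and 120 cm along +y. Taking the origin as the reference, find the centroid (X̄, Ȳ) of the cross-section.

X̄ = 69.62 cm, Ȳ = 101.96 cm

rectangular body: A = 130 × 160 = 20800.00, centroid at (65.00, 80.00).
semicircular top: A = ½π·65² = 6636.61, centroid at (65.00, 187.59).
triangular fin: A = ½·30·120 = 1800.00, centroid at (140.00, 40.00).
ΣA = 29236.61 cm², ΣAX̄ = 2035379.94 cm³, ΣAȲ = 2980941.65 cm³.
X̄ = 2035379.94/29236.61 = 69.62 cm; Ȳ = 2980941.65/29236.61 = 101.96 cm.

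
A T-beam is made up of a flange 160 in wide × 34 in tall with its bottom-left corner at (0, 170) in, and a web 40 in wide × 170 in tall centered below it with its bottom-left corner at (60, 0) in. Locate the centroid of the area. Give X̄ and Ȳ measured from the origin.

web: A = 40 × 170 = 6800.00, centroid at (80.00, 85.00).
flange: A = 160 × 34 = 5440.00, centroid at (80.00, 187.00).
ΣA = 12240.00 in²
ΣAX̄ = (6800.00)(80.00) + (5440.00)(80.00) = 979200.00 in³
ΣAȲ = (6800.00)(85.00) + (5440.00)(187.00) = 1595280.00 in³
X̄ = 979200.00 / 12240.00 = 80.00 in
Ȳ = 1595280.00 / 12240.00 = 130.33 in

X̄ = 80.00 in, Ȳ = 130.33 in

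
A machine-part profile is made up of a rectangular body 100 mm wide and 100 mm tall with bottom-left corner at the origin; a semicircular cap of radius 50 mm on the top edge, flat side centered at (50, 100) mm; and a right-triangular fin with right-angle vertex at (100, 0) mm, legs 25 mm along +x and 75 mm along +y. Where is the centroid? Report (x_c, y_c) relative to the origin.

Part | A | x̄ᵢ | ȳᵢ | A·x̄ᵢ | A·ȳᵢ
rectangular body | 10000.00 | 50.00 | 50.00 | 500000.00 | 500000.00
semicircular top | 3926.99 | 50.00 | 121.22 | 196349.54 | 476032.42
triangular fin | 937.50 | 108.33 | 25.00 | 101562.50 | 23437.50
Σ | 14864.49 |  |  | 797912.04 | 999469.92
x_c = 797912.04 / 14864.49 = 53.68 mm
y_c = 999469.92 / 14864.49 = 67.24 mm

x_c = 53.68 mm, y_c = 67.24 mm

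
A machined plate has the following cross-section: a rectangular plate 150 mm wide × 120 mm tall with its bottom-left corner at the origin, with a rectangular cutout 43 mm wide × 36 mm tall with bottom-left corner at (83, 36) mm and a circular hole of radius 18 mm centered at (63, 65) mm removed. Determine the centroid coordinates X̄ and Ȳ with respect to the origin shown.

X̄ = 72.83 mm, Ȳ = 60.27 mm

plate: A = 150 × 120 = 18000.00, centroid at (75.00, 60.00).
hole 1: A = −(43 × 36) = -1548.00, centroid at (104.50, 54.00).
hole 2: A = −π·18² = -1017.88, centroid at (63.00, 65.00).
ΣA = 15434.12 mm²
ΣAX̄ = (18000.00)(75.00) + (-1548.00)(104.50) + (-1017.88)(63.00) = 1124107.81 mm³
ΣAȲ = (18000.00)(60.00) + (-1548.00)(54.00) + (-1017.88)(65.00) = 930246.06 mm³
X̄ = 1124107.81 / 15434.12 = 72.83 mm
Ȳ = 930246.06 / 15434.12 = 60.27 mm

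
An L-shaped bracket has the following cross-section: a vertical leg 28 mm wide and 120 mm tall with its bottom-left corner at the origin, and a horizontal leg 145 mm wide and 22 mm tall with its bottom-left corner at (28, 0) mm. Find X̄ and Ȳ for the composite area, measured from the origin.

vertical leg: A = 28 × 120 = 3360.00, centroid at (14.00, 60.00).
horizontal leg: A = 145 × 22 = 3190.00, centroid at (100.50, 11.00).
ΣA = 6550.00 mm², ΣAX̄ = 367635.00 mm³, ΣAȲ = 236690.00 mm³.
X̄ = 367635.00/6550.00 = 56.13 mm; Ȳ = 236690.00/6550.00 = 36.14 mm.

X̄ = 56.13 mm, Ȳ = 36.14 mm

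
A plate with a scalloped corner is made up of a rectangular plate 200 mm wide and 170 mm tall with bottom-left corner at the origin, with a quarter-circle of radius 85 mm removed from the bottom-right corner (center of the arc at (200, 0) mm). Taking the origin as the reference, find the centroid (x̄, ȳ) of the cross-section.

x̄ = 87.19 mm, ȳ = 94.80 mm

Part | A | x̄ᵢ | ȳᵢ | A·x̄ᵢ | A·ȳᵢ
plate | 34000.00 | 100.00 | 85.00 | 3400000.00 | 2890000.00
removed quarter-circle | -5674.50 | 163.92 | 36.08 | -930192.01 | -204708.33
Σ | 28325.50 |  |  | 2469807.99 | 2685291.67
x̄ = 2469807.99 / 28325.50 = 87.19 mm
ȳ = 2685291.67 / 28325.50 = 94.80 mm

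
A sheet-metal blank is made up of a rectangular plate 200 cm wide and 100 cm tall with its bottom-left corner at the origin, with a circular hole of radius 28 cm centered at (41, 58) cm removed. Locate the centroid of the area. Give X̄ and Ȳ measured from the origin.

X̄ = 108.29 cm, Ȳ = 48.88 cm

plate: A = 200 × 100 = 20000.00, centroid at (100.00, 50.00).
hole: A = −π·28² = -2463.01, centroid at (41.00, 58.00).
ΣA = 17536.99 cm²
ΣAX̄ = (20000.00)(100.00) + (-2463.01)(41.00) = 1899016.65 cm³
ΣAȲ = (20000.00)(50.00) + (-2463.01)(58.00) = 857145.50 cm³
X̄ = 1899016.65 / 17536.99 = 108.29 cm
Ȳ = 857145.50 / 17536.99 = 48.88 cm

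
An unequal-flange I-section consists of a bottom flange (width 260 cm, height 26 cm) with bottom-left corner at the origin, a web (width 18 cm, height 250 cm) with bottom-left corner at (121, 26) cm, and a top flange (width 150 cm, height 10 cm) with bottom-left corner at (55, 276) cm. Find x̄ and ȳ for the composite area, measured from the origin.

x̄ = 130.00 cm, ȳ = 93.17 cm

bottom flange: A = 260 × 26 = 6760.00, centroid at (130.00, 13.00).
web: A = 18 × 250 = 4500.00, centroid at (130.00, 151.00).
top flange: A = 150 × 10 = 1500.00, centroid at (130.00, 281.00).
ΣA = 12760.00 cm², ΣAx̄ = 1658800.00 cm³, ΣAȳ = 1188880.00 cm³.
x̄ = 1658800.00/12760.00 = 130.00 cm; ȳ = 1188880.00/12760.00 = 93.17 cm.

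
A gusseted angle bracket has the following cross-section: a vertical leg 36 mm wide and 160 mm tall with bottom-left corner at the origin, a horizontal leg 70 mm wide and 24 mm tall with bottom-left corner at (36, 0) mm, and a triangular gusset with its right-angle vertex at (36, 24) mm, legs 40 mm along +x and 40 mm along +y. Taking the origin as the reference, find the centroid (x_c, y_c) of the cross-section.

x_c = 31.85 mm, y_c = 61.99 mm

vertical leg: A = 36 × 160 = 5760.00, centroid at (18.00, 80.00).
horizontal leg: A = 70 × 24 = 1680.00, centroid at (71.00, 12.00).
gusset: A = ½·40·40 = 800.00, centroid at (49.33, 37.33).
ΣA = 8240.00 mm², ΣAx_c = 262426.67 mm³, ΣAy_c = 510826.67 mm³.
x_c = 262426.67/8240.00 = 31.85 mm; y_c = 510826.67/8240.00 = 61.99 mm.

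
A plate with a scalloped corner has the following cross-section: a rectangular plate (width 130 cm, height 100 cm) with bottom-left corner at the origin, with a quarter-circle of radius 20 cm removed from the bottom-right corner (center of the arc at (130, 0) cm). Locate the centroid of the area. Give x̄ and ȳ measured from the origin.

plate: A = 130 × 100 = 13000.00, centroid at (65.00, 50.00).
removed quarter-circle: A = −¼π·20² = -314.16, centroid at (121.51, 8.49).
ΣA = 12685.84 cm², ΣAx̄ = 806825.96 cm³, ΣAȳ = 647333.33 cm³.
x̄ = 806825.96/12685.84 = 63.60 cm; ȳ = 647333.33/12685.84 = 51.03 cm.

x̄ = 63.60 cm, ȳ = 51.03 cm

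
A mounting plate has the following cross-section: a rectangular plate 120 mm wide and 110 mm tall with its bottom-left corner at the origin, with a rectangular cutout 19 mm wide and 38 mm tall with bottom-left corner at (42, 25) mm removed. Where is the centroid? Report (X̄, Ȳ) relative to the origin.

X̄ = 60.49 mm, Ȳ = 55.64 mm

Part | A | x̄ᵢ | ȳᵢ | A·x̄ᵢ | A·ȳᵢ
plate | 13200.00 | 60.00 | 55.00 | 792000.00 | 726000.00
hole | -722.00 | 51.50 | 44.00 | -37183.00 | -31768.00
Σ | 12478.00 |  |  | 754817.00 | 694232.00
X̄ = 754817.00 / 12478.00 = 60.49 mm
Ȳ = 694232.00 / 12478.00 = 55.64 mm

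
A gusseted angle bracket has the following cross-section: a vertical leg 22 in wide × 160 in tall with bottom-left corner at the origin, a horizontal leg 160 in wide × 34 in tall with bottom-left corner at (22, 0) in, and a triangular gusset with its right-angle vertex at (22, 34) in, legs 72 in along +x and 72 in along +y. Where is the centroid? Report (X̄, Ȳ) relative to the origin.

Part | A | x̄ᵢ | ȳᵢ | A·x̄ᵢ | A·ȳᵢ
vertical leg | 3520.00 | 11.00 | 80.00 | 38720.00 | 281600.00
horizontal leg | 5440.00 | 102.00 | 17.00 | 554880.00 | 92480.00
gusset | 2592.00 | 46.00 | 58.00 | 119232.00 | 150336.00
Σ | 11552.00 |  |  | 712832.00 | 524416.00
X̄ = 712832.00 / 11552.00 = 61.71 in
Ȳ = 524416.00 / 11552.00 = 45.40 in

X̄ = 61.71 in, Ȳ = 45.40 in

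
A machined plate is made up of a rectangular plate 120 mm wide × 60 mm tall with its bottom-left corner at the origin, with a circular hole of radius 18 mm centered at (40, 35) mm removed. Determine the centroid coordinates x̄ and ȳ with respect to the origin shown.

x̄ = 63.29 mm, ȳ = 29.18 mm

Part | A | x̄ᵢ | ȳᵢ | A·x̄ᵢ | A·ȳᵢ
plate | 7200.00 | 60.00 | 30.00 | 432000.00 | 216000.00
hole | -1017.88 | 40.00 | 35.00 | -40715.04 | -35625.66
Σ | 6182.12 |  |  | 391284.96 | 180374.34
x̄ = 391284.96 / 6182.12 = 63.29 mm
ȳ = 180374.34 / 6182.12 = 29.18 mm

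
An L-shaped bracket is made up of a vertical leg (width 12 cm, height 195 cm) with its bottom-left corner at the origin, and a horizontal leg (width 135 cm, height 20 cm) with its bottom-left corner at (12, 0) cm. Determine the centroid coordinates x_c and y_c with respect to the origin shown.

x_c = 45.38 cm, y_c = 50.62 cm

Part | A | x̄ᵢ | ȳᵢ | A·x̄ᵢ | A·ȳᵢ
vertical leg | 2340.00 | 6.00 | 97.50 | 14040.00 | 228150.00
horizontal leg | 2700.00 | 79.50 | 10.00 | 214650.00 | 27000.00
Σ | 5040.00 |  |  | 228690.00 | 255150.00
x_c = 228690.00 / 5040.00 = 45.38 cm
y_c = 255150.00 / 5040.00 = 50.62 cm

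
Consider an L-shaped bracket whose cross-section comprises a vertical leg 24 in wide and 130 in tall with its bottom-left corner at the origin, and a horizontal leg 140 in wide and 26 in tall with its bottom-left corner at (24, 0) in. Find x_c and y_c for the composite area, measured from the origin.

x_c = 56.15 in, y_c = 37.00 in

vertical leg: A = 24 × 130 = 3120.00, centroid at (12.00, 65.00).
horizontal leg: A = 140 × 26 = 3640.00, centroid at (94.00, 13.00).
ΣA = 6760.00 in², ΣAx_c = 379600.00 in³, ΣAy_c = 250120.00 in³.
x_c = 379600.00/6760.00 = 56.15 in; y_c = 250120.00/6760.00 = 37.00 in.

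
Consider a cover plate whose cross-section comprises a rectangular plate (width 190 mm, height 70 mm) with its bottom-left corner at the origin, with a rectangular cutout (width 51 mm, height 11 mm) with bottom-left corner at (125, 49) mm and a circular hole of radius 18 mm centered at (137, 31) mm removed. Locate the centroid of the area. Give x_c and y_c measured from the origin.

plate: A = 190 × 70 = 13300.00, centroid at (95.00, 35.00).
hole 1: A = −(51 × 11) = -561.00, centroid at (150.50, 54.50).
hole 2: A = −π·18² = -1017.88, centroid at (137.00, 31.00).
ΣA = 11721.12 mm²
ΣAx_c = (13300.00)(95.00) + (-561.00)(150.50) + (-1017.88)(137.00) = 1039620.49 mm³
ΣAy_c = (13300.00)(35.00) + (-561.00)(54.50) + (-1017.88)(31.00) = 403371.34 mm³
x_c = 1039620.49 / 11721.12 = 88.70 mm
y_c = 403371.34 / 11721.12 = 34.41 mm

x_c = 88.70 mm, y_c = 34.41 mm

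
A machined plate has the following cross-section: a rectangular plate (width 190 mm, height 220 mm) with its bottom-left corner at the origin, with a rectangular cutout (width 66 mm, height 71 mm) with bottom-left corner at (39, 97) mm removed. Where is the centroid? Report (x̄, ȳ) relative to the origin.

x̄ = 97.90 mm, ȳ = 107.16 mm

plate: A = 190 × 220 = 41800.00, centroid at (95.00, 110.00).
hole: A = −(66 × 71) = -4686.00, centroid at (72.00, 132.50).
ΣA = 37114.00 mm²
ΣAx̄ = (41800.00)(95.00) + (-4686.00)(72.00) = 3633608.00 mm³
ΣAȳ = (41800.00)(110.00) + (-4686.00)(132.50) = 3977105.00 mm³
x̄ = 3633608.00 / 37114.00 = 97.90 mm
ȳ = 3977105.00 / 37114.00 = 107.16 mm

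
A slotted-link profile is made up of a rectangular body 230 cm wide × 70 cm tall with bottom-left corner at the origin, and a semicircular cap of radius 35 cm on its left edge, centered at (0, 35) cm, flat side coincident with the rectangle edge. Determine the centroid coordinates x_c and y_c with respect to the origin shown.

x_c = 101.14 cm, y_c = 35.00 cm

rectangular body: A = 230 × 70 = 16100.00, centroid at (115.00, 35.00).
semicircular end: A = ½π·35² = 1924.23, centroid at (-14.85, 35.00).
ΣA = 18024.23 cm², ΣAx_c = 1822916.67 cm³, ΣAy_c = 630847.89 cm³.
x_c = 1822916.67/18024.23 = 101.14 cm; y_c = 630847.89/18024.23 = 35.00 cm.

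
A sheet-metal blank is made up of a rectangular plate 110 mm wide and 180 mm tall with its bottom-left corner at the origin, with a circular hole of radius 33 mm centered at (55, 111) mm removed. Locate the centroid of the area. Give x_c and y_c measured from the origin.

plate: A = 110 × 180 = 19800.00, centroid at (55.00, 90.00).
hole: A = −π·33² = -3421.19, centroid at (55.00, 111.00).
ΣA = 16378.81 mm², ΣAx_c = 900834.31 mm³, ΣAy_c = 1402247.42 mm³.
x_c = 900834.31/16378.81 = 55.00 mm; y_c = 1402247.42/16378.81 = 85.61 mm.

x_c = 55.00 mm, y_c = 85.61 mm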